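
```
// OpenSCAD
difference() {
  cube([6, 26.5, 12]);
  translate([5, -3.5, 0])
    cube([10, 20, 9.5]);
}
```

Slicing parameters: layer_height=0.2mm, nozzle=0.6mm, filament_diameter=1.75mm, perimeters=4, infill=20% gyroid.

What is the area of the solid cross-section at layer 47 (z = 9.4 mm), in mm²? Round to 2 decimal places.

At z = 9.4 mm: the cube is present — its section is the full 6×26.5 rectangle (area 159.00 mm²); the cube at (5, -3.5) (footprint 10×20) is included at this height (area 200.00 mm²); After the difference (first − rest): starting from the 6×26.5 cube (159.00 mm²), the 10×20 cube at (5, -3.5) partially overlaps it — only the 16.50 mm² overlap (of its 200.00 mm²) is removed, clipping the outline — area = 142.50 mm². Overall, the cross-section is a single solid region. Net area = 142.50 mm².

142.50 mm²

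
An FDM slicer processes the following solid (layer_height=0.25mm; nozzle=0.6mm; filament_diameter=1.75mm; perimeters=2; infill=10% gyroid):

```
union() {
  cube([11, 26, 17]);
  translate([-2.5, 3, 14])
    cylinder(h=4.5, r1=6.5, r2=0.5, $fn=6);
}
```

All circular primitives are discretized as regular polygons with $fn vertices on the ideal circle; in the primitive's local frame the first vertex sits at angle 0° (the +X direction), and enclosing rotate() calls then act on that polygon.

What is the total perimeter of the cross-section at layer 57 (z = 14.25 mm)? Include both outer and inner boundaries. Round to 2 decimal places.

90.51 mm

At z = 14.25 mm: the cube is present — its section is the full 11×26 rectangle (perimeter 74.00 mm); the cone at (-2.5, 3): at t=0.056 of its height the radius interpolates to r₁+(r₂−r₁)t = 6.167, giving a regular 6-gon of that circumradius (perimeter = 2·6·6.167·sin(180°/6) = 37.00 mm); Combining (union): the regions partially overlap (shared area 19.75 mm²), so the edge portions inside another operand are dropped and the merged outline is re-measured after clipping — boundary = 90.51 mm. Overall, the cross-section is a single solid region. Total boundary length (outer) = 90.51 mm.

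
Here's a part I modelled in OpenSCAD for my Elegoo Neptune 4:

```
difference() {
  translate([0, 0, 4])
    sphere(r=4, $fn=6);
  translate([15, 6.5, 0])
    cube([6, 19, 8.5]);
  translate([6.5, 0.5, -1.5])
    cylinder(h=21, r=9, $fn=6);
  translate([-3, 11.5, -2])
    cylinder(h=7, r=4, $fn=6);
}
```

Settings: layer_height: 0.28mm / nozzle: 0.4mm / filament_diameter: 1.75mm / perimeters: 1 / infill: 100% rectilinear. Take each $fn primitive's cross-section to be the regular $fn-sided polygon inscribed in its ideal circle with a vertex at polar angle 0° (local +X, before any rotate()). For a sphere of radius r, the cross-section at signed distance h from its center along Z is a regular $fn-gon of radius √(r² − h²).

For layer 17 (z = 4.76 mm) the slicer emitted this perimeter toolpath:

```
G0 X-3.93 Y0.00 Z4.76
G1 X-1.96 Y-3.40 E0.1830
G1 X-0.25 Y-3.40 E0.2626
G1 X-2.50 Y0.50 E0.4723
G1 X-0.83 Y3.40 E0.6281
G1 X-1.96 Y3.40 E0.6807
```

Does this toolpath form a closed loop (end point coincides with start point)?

no

Start point (G0): (-3.93, 0.00). End point (last G1): the path does not return to the start — open.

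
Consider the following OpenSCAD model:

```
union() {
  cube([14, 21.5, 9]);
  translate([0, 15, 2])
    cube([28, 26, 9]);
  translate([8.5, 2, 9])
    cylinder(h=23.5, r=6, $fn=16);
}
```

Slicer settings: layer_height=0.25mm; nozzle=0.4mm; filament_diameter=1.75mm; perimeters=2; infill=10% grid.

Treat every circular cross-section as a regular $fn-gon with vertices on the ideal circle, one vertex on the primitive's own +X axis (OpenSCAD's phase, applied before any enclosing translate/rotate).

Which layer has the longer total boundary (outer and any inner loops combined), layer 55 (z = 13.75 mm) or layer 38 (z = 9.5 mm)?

layer 38 (z = 9.5 mm)

Layer 55 (z = 13.75): the cube is absent (z outside [0, 9]); the cube at (0, 15) is absent (z outside [2, 11]); the r=6 cylinder at (8.5, 2) gives a regular 16-gon of circumradius 6 (constant along its height) (perimeter = 2·16·6.000·sin(180°/16) = 37.46 mm); Combining (union): only the r=6 cylinder at (8.5, 2) is present, so the union is just that shape — boundary = 37.46 mm. So its perimeter = 37.46 mm. Layer 38 (z = 9.5): the cube does not reach this height (z outside [0, 9]); the cube at (0, 15) is present — its section is the full 28×26 rectangle (perimeter 108.00 mm); the cylinder at (8.5, 2): section is a regular 16-gon, circumradius r=6 (perimeter = 2·16·6.000·sin(180°/16) = 37.46 mm); Combining (union): the 2 present regions are separate (no shared area or edge), so areas and boundary lengths simply add and each stays a separate island — boundary = 145.46 mm. So its perimeter = 145.46 mm. Layer 38 is larger (145.46 vs 37.46 mm).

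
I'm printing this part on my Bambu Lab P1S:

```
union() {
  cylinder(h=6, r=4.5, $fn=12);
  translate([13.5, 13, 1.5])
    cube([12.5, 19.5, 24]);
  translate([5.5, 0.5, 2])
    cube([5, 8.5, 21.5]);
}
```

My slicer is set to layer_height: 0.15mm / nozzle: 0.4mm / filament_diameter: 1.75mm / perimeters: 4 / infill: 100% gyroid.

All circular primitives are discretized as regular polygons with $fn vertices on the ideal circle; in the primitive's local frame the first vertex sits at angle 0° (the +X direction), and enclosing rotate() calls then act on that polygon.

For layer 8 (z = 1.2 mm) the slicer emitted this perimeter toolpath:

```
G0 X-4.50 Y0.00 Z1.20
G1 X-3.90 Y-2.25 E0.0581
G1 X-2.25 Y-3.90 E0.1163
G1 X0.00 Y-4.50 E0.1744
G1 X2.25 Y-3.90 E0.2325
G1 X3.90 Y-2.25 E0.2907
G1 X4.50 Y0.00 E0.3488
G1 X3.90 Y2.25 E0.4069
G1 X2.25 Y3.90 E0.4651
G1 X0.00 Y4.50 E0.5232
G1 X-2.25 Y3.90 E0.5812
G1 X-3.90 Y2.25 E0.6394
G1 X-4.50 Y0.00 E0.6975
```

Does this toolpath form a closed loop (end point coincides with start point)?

Start point (G0): (-4.50, 0.00). End point (last G1): the path returns to the start — closed.

yes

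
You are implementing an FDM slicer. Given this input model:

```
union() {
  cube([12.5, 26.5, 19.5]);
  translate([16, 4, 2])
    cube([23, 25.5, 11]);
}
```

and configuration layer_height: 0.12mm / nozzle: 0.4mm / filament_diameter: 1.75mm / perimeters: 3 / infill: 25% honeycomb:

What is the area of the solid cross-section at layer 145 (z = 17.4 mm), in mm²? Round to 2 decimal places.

At z = 17.4 mm: the 12.5×26.5 cube contributes its full rectangle (area 331.25 mm²); the cube at (16, 4) is absent (z outside [2, 13]); Combining (union): only the 12.5×26.5 cube is present, so the union is just that shape — area = 331.25 mm². Overall, the cross-section is a single solid region. Net area = 331.25 mm².

331.25 mm²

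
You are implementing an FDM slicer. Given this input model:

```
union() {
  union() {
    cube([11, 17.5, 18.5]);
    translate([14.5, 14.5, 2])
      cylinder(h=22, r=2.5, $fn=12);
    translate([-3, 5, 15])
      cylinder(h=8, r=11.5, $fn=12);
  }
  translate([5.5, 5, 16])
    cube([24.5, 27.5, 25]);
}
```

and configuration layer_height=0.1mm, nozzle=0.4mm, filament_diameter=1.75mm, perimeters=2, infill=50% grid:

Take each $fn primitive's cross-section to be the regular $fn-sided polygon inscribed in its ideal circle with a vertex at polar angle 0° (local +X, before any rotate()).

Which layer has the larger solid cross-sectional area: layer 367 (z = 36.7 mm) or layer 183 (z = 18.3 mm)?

Layer 367 (z = 36.7): the cube does not reach this height (z outside [0, 18.5]); the cylinder at (14.5, 14.5) does not reach this height (z outside [2, 24]); the cylinder at (-3, 5) does not reach this height (z outside [15, 23]); Combining (union): nothing is present at this height; the cube at (5.5, 5) (footprint 24.5×27.5) is included at this height (area 673.75 mm²); Taking the union: only the 24.5×27.5 cube at (5.5, 5) is present, so the union is just that shape — area = 673.75 mm². So its area = 673.75 mm². Layer 183 (z = 18.3): the 11×17.5 cube contributes its full rectangle (area 192.50 mm²); the r=2.5 cylinder at (14.5, 14.5) contributes a regular 12-gon of circumradius 2.5 (area = (12/2)·2.500²·sin(360°/12) = 18.75 mm²); the cylinder at (-3, 5): section is a regular 12-gon, circumradius r=11.5 (area = (12/2)·11.500²·sin(360°/12) = 396.75 mm²); Combining (union): the regions partially overlap — summed areas 608.00 mm² minus the doubly-counted overlap 105.04 mm² gives 502.96 mm² — area = 502.96 mm²; the 24.5×27.5 cube at (5.5, 5) contributes its full rectangle (area 673.75 mm²); Taking the union: the regions partially overlap — summed areas 1176.71 mm² minus the doubly-counted overlap 87.50 mm² gives 1089.21 mm² — area = 1089.21 mm². So its area = 1089.21 mm². Layer 183 is larger (1089.21 vs 673.75 mm²).

layer 183 (z = 18.3 mm)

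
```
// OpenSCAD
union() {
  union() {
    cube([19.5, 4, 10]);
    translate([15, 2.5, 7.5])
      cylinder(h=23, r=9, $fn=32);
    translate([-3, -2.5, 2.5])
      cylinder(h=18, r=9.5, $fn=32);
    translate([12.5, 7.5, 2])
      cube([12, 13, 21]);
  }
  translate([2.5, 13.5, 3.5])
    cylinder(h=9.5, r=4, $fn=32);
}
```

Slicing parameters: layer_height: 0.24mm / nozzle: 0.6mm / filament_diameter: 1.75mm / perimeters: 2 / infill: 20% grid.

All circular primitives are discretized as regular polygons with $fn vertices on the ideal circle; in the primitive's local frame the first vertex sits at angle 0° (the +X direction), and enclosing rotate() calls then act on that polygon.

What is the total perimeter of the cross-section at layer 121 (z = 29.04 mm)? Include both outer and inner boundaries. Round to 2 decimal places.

56.46 mm

At z = 29.04 mm: the cube is not intersected at this z (z outside [0, 10]); the r=9 cylinder at (15, 2.5) gives a regular 32-gon of circumradius 9 (constant along its height) (perimeter = 2·32·9.000·sin(180°/32) = 56.46 mm); the cylinder at (-3, -2.5) is not intersected at this z (z outside [2.5, 20.5]); the cube at (12.5, 7.5) is absent (z outside [2, 23]); Taking the union: only the r=9 cylinder at (15, 2.5) is present, so the union is just that shape — boundary = 56.46 mm; the cylinder at (2.5, 13.5) is absent (z outside [3.5, 13]); Taking the union: only the result so far is present, so the union is just that shape — boundary = 56.46 mm. Overall, the cross-section is a single solid region. Total boundary length (outer) = 56.46 mm.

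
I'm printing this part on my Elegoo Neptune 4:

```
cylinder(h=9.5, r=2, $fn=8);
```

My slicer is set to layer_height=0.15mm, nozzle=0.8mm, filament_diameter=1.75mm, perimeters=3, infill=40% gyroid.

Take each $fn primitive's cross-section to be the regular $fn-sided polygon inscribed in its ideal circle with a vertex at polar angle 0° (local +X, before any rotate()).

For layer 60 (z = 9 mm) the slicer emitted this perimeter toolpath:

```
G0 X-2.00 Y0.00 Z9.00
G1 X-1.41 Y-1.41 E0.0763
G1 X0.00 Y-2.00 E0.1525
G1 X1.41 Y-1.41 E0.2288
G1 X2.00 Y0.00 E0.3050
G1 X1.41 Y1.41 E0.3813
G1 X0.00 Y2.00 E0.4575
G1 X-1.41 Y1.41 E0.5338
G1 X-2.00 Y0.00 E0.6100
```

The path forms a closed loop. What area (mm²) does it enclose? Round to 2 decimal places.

11.28 mm²

Apply the shoelace formula to the sequence of (X, Y) vertices; enclosed area = 11.28 mm².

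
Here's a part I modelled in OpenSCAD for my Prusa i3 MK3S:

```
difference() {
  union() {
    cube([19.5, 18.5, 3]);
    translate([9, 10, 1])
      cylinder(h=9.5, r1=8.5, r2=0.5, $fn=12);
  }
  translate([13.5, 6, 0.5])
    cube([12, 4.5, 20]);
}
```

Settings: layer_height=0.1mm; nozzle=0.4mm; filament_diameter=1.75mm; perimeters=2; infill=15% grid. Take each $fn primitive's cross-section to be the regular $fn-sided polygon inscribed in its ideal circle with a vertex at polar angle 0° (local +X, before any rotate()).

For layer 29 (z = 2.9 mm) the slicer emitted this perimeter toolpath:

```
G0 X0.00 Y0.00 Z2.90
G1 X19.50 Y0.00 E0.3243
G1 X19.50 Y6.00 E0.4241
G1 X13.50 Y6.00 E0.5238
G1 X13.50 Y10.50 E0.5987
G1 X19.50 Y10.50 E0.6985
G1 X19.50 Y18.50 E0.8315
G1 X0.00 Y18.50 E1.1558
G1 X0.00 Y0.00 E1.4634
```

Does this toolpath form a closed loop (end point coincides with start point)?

yes

Start point (G0): (0.00, 0.00). End point (last G1): the path returns to the start — closed.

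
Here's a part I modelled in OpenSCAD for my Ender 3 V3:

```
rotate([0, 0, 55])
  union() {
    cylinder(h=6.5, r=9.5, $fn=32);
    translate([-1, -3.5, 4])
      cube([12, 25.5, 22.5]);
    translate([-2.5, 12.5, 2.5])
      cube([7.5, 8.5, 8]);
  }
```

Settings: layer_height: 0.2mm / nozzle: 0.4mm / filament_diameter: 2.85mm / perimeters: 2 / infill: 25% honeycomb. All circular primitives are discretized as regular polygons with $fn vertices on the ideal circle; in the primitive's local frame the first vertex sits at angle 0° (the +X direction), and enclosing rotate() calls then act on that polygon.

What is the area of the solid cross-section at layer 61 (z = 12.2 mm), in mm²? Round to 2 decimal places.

At z = 12.2 mm: the cylinder is not intersected at this z (z outside [0, 6.5]); the 12×25.5 cube at (-1, -3.5) contributes its full rectangle (area 306.00 mm²); the cube at (-2.5, 12.5) is not intersected at this z (z outside [2.5, 10.5]); Merging all regions: only the 12×25.5 cube at (-1, -3.5) is present, so the union is just that shape — area = 306.00 mm²; (rotated 55° about Z; rotation is an isometry so areas/perimeters/island counts are preserved). Overall, the cross-section is a single solid region. Net area = 306.00 mm².

306.00 mm²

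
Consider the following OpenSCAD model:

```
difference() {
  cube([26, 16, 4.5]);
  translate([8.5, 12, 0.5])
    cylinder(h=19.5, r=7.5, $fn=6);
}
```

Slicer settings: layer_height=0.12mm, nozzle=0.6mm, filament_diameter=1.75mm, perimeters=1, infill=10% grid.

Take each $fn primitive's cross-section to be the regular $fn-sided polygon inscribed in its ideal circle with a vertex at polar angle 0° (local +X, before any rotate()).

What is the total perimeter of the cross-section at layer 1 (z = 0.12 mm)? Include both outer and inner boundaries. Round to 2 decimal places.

At z = 0.12 mm: the cube (footprint 26×16) is included at this height (perimeter 84.00 mm); the cylinder at (8.5, 12) is not intersected at this z (z outside [0.5, 20]); Taking the first minus the rest: none of the subtracted shapes is present at this height, so the 26×16 cube is unchanged — boundary = 84.00 mm. Overall, the cross-section is a single solid region. Total boundary length (outer) = 84.00 mm.

84.00 mm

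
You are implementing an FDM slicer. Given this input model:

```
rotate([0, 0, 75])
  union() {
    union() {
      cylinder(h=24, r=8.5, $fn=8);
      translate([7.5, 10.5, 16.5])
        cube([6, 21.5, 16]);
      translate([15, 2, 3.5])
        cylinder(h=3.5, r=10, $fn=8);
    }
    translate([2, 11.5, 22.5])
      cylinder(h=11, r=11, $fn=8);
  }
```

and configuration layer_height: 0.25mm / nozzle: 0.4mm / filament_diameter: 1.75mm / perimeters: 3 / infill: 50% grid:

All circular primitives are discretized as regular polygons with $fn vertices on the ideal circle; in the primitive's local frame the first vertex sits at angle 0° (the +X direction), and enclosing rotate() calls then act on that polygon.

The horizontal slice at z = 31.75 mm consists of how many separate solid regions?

1

At z = 31.75 mm: the cylinder is absent (z outside [0, 24]); the 6×21.5 cube at (7.5, 10.5) contributes its full rectangle; the cylinder at (15, 2) is absent (z outside [3.5, 7]); Merging all regions: only the 6×21.5 cube at (7.5, 10.5) is present, so the union is just that shape — 1 connected region; the cylinder at (2, 11.5): section is a regular 8-gon, circumradius r=11; Taking the union: the regions partially overlap (shared area 36.62 mm²), so overlapping operands fuse into one piece — 1 connected region; (whole slice rotated 75° about Z — lengths, areas and connectivity unchanged). The result has 1 disconnected region.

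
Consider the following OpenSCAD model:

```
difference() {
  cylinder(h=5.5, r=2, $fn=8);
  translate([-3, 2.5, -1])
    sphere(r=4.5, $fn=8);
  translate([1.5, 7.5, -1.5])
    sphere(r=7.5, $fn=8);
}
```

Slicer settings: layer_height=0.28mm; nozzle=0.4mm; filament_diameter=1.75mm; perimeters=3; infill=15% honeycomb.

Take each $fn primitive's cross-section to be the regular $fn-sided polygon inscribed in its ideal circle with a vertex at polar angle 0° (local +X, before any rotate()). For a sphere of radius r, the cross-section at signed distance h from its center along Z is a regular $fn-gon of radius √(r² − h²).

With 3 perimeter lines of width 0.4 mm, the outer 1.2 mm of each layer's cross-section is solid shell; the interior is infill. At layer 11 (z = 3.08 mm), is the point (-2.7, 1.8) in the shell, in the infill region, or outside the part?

outside

At z = 3.08 mm: the r=2 cylinder gives a regular 8-gon of circumradius 2 (constant along its height); the sphere at (-3, 2.5): section is a regular 8-gon, circumradius = √(r²−h²) = √(4.5²−4.08²) = 1.898; the sphere at (1.5, 7.5): section is a regular 8-gon, circumradius = √(r²−h²) = √(7.5²−4.58²) = 5.939; Subtracting the remaining from the first: starting from the r=2 cylinder, the r=4.5 sphere at (-3, 2.5) misses the remaining region (no effect); the r=7.5 sphere at (1.5, 7.5) misses the remaining region (no effect) — 1 connected region. Overall, the cross-section is a single solid region. The nearest boundary edge runs (-2.00, 0.00)→(-1.41, 1.41); distance from the point to it = 1.34 mm. The point is not inside any of the regions above, so it lies outside the cross-section (1.34 mm from the nearest boundary).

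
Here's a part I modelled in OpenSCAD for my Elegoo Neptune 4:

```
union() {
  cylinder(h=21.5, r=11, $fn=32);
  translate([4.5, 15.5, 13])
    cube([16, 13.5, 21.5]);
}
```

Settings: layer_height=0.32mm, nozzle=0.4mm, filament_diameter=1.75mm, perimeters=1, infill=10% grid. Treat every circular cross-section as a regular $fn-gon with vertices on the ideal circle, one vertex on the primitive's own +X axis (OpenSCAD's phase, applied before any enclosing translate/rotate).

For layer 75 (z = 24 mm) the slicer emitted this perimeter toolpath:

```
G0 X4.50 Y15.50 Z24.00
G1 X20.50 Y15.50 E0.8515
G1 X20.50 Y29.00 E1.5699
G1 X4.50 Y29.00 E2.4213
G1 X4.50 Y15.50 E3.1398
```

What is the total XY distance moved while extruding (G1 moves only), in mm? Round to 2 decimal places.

59.00 mm

Sum the Euclidean lengths of each G1 segment: total = 59.00 mm.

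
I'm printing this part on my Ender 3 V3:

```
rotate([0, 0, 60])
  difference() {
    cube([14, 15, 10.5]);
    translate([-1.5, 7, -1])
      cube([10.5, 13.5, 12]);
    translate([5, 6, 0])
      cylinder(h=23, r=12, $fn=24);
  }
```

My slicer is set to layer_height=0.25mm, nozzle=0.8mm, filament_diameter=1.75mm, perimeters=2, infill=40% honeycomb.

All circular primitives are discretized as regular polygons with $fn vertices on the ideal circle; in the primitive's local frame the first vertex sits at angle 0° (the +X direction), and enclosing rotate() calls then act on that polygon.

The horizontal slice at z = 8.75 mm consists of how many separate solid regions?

At z = 8.75 mm: the cube is present — its section is the full 14×15 rectangle; the cube at (-1.5, 7) (footprint 10.5×13.5) is included at this height; the r=12 cylinder at (5, 6) contributes a regular 24-gon of circumradius 12; Taking the first minus the rest: starting from the 14×15 cube, the 10.5×13.5 cube at (-1.5, 7) partially overlaps it — only the 72.00 mm² overlap (of its 141.75 mm²) is removed, clipping the outline; the r=12 cylinder at (5, 6) partially overlaps it — only the 137.39 mm² overlap (of its 447.24 mm²) is removed, clipping the outline — 1 connected region; (whole slice rotated 60° about Z — lengths, areas and connectivity unchanged). The result has 1 disconnected region.

1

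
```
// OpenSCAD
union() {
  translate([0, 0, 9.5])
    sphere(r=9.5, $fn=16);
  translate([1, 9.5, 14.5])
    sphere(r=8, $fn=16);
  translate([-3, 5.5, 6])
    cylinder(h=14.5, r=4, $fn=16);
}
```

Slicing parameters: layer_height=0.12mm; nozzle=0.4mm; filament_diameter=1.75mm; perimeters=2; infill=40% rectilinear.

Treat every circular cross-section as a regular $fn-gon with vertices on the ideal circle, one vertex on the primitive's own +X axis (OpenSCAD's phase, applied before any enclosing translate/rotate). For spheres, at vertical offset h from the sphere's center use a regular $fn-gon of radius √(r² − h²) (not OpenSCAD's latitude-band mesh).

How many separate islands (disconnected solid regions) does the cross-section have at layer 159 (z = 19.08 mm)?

At z = 19.08 mm: the sphere does not reach this height (|z−center|=9.580 > r=9.5); the r=8 sphere at (1, 9.5) contributes a regular 16-gon of circumradius √(8²−4.58²) = 6.559; the cylinder at (-3, 5.5): section is a regular 16-gon, circumradius r=4; Merging all regions: the regions partially overlap (shared area 27.55 mm²), so overlapping operands fuse into one piece — 1 connected region. Overall, the cross-section is a single solid region. Island count = 1.

1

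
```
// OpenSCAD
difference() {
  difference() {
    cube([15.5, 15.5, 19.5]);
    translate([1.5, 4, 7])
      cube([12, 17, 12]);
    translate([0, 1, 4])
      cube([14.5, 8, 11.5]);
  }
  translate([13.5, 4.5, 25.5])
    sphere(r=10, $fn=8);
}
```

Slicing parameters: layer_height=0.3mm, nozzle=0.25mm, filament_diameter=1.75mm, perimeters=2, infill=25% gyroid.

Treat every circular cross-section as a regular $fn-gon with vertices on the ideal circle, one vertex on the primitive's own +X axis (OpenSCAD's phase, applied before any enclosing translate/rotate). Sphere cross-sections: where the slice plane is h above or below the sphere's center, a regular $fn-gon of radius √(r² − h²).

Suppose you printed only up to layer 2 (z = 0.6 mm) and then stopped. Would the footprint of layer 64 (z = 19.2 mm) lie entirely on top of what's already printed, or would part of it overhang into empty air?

entirely on top

Compare the two slices. At z = 0.6: the 15.5×15.5 cube contributes its full rectangle (area 240.25 mm²); the cube at (1.5, 4) is absent (z outside [7, 19]); the cube at (0, 1) is not intersected at this z (z outside [4, 15.5]); Taking the first minus the rest: none of the subtracted shapes is present at this height, so the 15.5×15.5 cube is unchanged — area = 240.25 mm²; the sphere at (13.5, 4.5) is absent (|z−center|=24.900 > r=10); After the difference (first − rest): none of the subtracted shapes is present at this height, so that combined region is unchanged — area = 240.25 mm². At z = 19.2: the cube is present — its section is the full 15.5×15.5 rectangle (area 240.25 mm²); the cube at (1.5, 4) is not intersected at this z (z outside [7, 19]); the cube at (0, 1) does not reach this height (z outside [4, 15.5]); Subtracting the remaining from the first: none of the subtracted shapes is present at this height, so the 15.5×15.5 cube is unchanged — area = 240.25 mm²; the r=10 sphere at (13.5, 4.5) slices to a regular 8-gon of circumradius 7.766 (√(r²−h²) with h=6.3 from center) (area = (8/2)·7.766²·sin(360°/8) = 170.58 mm²); Taking the first minus the rest: starting from that combined region (240.25 mm²), the r=10 sphere at (13.5, 4.5) partially overlaps it — only the 97.10 mm² overlap (of its 170.58 mm²) is removed, clipping the outline — area = 143.15 mm². Checking containment: the cross-section at z = 19.2 is a subset of the cross-section at z = 0.6.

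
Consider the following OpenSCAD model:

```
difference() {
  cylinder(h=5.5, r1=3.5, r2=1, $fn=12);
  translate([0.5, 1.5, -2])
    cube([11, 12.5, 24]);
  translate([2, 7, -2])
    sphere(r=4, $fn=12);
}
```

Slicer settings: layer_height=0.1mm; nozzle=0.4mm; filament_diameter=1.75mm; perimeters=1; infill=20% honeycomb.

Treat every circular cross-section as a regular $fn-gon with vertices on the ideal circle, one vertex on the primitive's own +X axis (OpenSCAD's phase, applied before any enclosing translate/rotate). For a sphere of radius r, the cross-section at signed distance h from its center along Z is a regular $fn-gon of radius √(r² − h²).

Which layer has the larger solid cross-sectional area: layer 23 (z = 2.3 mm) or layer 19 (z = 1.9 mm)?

Layer 23 (z = 2.3): the cone (r1=3.5→r2=1) has section circumradius 2.455 here — a regular 12-gon (area = (12/2)·2.455²·sin(360°/12) = 18.07 mm²); the cube at (0.5, 1.5) is present — its section is the full 11×12.5 rectangle (area 137.50 mm²); the sphere at (2, 7) is not intersected at this z (|z−center|=4.300 > r=4); After the difference (first − rest): starting from the cone (18.07 mm²), the 11×12.5 cube at (0.5, 1.5) partially overlaps it — only the 0.72 mm² overlap (of its 137.50 mm²) is removed, clipping the outline — area = 17.35 mm². So its area = 17.35 mm². Layer 19 (z = 1.9): the cone contributes a regular 12-gon of circumradius 2.636 (interpolated between r1=3.5 and r2=1 at t=0.345) (area = (12/2)·2.636²·sin(360°/12) = 20.85 mm²); the cube at (0.5, 1.5) is present — its section is the full 11×12.5 rectangle (area 137.50 mm²); the r=4 sphere at (2, 7) contributes a regular 12-gon of circumradius √(4²−3.9²) = 0.889 (area = (12/2)·0.889²·sin(360°/12) = 2.37 mm²); Subtracting the remaining from the first: starting from the cone (20.85 mm²), the 11×12.5 cube at (0.5, 1.5) partially overlaps it — only the 1.04 mm² overlap (of its 137.50 mm²) is removed, clipping the outline; the r=4 sphere at (2, 7) misses the remaining region (no effect) — area = 19.81 mm². So its area = 19.81 mm². Layer 19 is larger (19.81 vs 17.35 mm²).

layer 19 (z = 1.9 mm)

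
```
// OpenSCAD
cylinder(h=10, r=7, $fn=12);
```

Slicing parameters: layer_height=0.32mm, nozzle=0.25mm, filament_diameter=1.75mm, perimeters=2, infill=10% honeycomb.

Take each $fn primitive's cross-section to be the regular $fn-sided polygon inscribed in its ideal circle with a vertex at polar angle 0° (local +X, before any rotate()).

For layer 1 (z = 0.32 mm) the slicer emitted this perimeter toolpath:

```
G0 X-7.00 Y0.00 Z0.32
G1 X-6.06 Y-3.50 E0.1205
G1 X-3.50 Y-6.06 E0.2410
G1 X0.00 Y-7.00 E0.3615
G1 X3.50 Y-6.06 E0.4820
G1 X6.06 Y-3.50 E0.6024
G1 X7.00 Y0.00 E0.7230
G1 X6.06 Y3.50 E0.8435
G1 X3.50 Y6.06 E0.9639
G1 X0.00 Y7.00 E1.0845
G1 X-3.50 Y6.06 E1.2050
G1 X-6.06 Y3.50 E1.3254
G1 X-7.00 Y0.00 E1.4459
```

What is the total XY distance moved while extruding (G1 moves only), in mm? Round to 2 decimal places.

Sum the Euclidean lengths of each G1 segment: total = 43.47 mm.

43.47 mm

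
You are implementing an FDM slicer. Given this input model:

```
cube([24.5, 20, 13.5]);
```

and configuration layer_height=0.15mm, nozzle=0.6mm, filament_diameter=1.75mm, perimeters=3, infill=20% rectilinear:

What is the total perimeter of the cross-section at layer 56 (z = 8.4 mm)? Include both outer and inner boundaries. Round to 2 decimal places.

89.00 mm

At z = 8.4 mm: the 24.5×20 cube contributes its full rectangle (perimeter 89.00 mm). Overall, the cross-section is a single solid region. Total boundary length (outer) = 89.00 mm.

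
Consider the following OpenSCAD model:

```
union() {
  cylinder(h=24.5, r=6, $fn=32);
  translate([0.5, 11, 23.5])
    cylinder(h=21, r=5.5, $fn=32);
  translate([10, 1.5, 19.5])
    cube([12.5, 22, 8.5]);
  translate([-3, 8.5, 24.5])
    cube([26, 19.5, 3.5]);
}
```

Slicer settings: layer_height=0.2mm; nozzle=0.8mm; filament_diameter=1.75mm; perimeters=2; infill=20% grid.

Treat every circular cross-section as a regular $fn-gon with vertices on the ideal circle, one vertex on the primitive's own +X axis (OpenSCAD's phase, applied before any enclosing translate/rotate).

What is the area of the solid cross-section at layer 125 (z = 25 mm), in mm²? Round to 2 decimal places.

At z = 25 mm: the cylinder does not reach this height (z outside [0, 24.5]); the r=5.5 cylinder at (0.5, 11) gives a regular 32-gon of circumradius 5.5 (constant along its height) (area = (32/2)·5.500²·sin(360°/32) = 94.42 mm²); the cube at (10, 1.5) is present — its section is the full 12.5×22 rectangle (area 275.00 mm²); the cube at (-3, 8.5) is present — its section is the full 26×19.5 rectangle (area 507.00 mm²); Merging all regions: the regions partially overlap — summed areas 876.42 mm² minus the doubly-counted overlap 250.86 mm² gives 625.56 mm² — area = 625.56 mm². Overall, the cross-section is a single solid region. Net area = 625.56 mm².

625.56 mm²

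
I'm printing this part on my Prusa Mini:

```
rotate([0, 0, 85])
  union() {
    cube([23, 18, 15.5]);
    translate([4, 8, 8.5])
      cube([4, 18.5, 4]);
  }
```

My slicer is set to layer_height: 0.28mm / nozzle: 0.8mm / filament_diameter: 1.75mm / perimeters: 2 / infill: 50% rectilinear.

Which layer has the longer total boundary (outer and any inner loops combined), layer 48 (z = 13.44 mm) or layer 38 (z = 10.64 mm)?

Layer 48 (z = 13.44): the 23×18 cube contributes its full rectangle (perimeter 82.00 mm); the cube at (4, 8) is absent (z outside [8.5, 12.5]); Taking the union: only the 23×18 cube is present, so the union is just that shape — boundary = 82.00 mm; (whole slice rotated 85° about Z — lengths, areas and connectivity unchanged). So its perimeter = 82.00 mm. Layer 38 (z = 10.64): the cube is present — its section is the full 23×18 rectangle (perimeter 82.00 mm); the cube at (4, 8) (footprint 4×18.5) is included at this height (perimeter 45.00 mm); Merging all regions: the regions partially overlap (shared area 40.00 mm²), so the edge portions inside another operand are dropped and the merged outline is re-measured after clipping — boundary = 99.00 mm; (whole slice rotated 85° about Z — lengths, areas and connectivity unchanged). So its perimeter = 99.00 mm. Layer 38 is larger (99.00 vs 82.00 mm).

layer 38 (z = 10.64 mm)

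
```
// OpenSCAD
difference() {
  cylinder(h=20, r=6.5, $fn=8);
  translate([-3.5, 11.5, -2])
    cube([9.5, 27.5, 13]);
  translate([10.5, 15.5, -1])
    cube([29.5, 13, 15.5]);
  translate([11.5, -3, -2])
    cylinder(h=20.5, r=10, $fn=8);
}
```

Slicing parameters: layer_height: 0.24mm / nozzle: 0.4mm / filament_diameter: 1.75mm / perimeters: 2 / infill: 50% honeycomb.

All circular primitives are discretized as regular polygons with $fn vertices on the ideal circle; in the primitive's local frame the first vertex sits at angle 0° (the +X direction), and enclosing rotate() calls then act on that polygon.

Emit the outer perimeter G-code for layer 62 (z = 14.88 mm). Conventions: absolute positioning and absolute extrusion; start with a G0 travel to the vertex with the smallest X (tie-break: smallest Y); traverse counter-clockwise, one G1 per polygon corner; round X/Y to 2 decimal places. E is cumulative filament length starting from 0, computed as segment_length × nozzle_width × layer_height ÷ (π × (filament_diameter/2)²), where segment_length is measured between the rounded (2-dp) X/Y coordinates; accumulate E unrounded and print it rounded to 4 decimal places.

G0 X-6.50 Y0.00 Z14.88
G1 X-4.60 Y-4.60 E0.1986
G1 X0.00 Y-6.50 E0.3973
G1 X2.52 Y-5.46 E0.5061
G1 X1.50 Y-3.00 E0.6124
G1 X4.43 Y4.07 E0.9178
G1 X4.76 Y4.21 E0.9321
G1 X4.60 Y4.60 E0.9490
G1 X0.00 Y6.50 E1.1476
G1 X-4.60 Y4.60 E1.3462
G1 X-6.50 Y0.00 E1.5449

At z = 14.88 mm: the r=6.5 cylinder gives a regular 8-gon of circumradius 6.5 (constant along its height); the cube at (-3.5, 11.5) does not reach this height (z outside [-2, 11]); the cube at (10.5, 15.5) is not intersected at this z (z outside [-1, 14.5]); the r=10 cylinder at (11.5, -3) contributes a regular 8-gon of circumradius 10; Taking the first minus the rest: starting from the r=6.5 cylinder, the r=10 cylinder at (11.5, -3) partially overlaps it — only the 25.72 mm² overlap (of its 282.84 mm²) is removed, clipping the outline — 1 connected region. The outline is a single polygon with 10 vertices. Extrusion per mm of travel: 0.4 × 0.24 / (π × 0.875²) = 0.039912. Accumulating E over each segment gives final E = 1.5449.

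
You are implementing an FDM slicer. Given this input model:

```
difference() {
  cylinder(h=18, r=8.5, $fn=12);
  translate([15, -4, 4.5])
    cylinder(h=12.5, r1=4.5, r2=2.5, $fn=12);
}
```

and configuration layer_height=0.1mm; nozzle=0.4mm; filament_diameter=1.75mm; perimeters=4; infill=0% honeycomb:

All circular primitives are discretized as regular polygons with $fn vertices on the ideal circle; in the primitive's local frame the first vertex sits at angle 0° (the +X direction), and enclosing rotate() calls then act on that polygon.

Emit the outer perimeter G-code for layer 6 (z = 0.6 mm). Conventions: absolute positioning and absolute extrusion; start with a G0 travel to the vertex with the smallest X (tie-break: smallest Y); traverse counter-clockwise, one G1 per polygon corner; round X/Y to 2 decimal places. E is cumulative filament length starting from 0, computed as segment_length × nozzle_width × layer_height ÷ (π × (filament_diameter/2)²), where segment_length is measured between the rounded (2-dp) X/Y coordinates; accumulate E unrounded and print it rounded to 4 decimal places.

G0 X-8.50 Y0.00 Z0.60
G1 X-7.36 Y-4.25 E0.0732
G1 X-4.25 Y-7.36 E0.1463
G1 X0.00 Y-8.50 E0.2195
G1 X4.25 Y-7.36 E0.2927
G1 X7.36 Y-4.25 E0.3658
G1 X8.50 Y0.00 E0.4390
G1 X7.36 Y4.25 E0.5122
G1 X4.25 Y7.36 E0.5853
G1 X0.00 Y8.50 E0.6585
G1 X-4.25 Y7.36 E0.7317
G1 X-7.36 Y4.25 E0.8048
G1 X-8.50 Y0.00 E0.8780

At z = 0.6 mm: the cylinder: section is a regular 12-gon, circumradius r=8.5; the cone at (15, -4) is not intersected at this z (z outside [4.5, 17]); Subtracting the remaining from the first: none of the subtracted shapes is present at this height, so the r=8.5 cylinder is unchanged — 1 connected region. The outline is a single polygon with 12 vertices. Extrusion per mm of travel: 0.4 × 0.1 / (π × 0.875²) = 0.016630. Accumulating E over each segment gives final E = 0.8780.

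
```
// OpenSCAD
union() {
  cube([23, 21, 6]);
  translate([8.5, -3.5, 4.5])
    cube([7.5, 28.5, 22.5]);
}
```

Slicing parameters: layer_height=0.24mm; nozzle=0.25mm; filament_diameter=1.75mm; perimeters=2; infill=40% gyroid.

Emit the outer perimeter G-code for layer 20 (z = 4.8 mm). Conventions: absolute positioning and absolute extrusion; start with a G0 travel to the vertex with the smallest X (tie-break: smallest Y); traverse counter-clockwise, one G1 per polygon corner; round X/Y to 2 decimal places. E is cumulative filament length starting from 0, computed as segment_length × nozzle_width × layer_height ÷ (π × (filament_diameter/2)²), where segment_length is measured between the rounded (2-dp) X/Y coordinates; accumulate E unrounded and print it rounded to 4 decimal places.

G0 X0.00 Y0.00 Z4.80
G1 X8.50 Y0.00 E0.2120
G1 X8.50 Y-3.50 E0.2993
G1 X16.00 Y-3.50 E0.4864
G1 X16.00 Y0.00 E0.5737
G1 X23.00 Y0.00 E0.7484
G1 X23.00 Y21.00 E1.2722
G1 X16.00 Y21.00 E1.4468
G1 X16.00 Y25.00 E1.5466
G1 X8.50 Y25.00 E1.7337
G1 X8.50 Y21.00 E1.8335
G1 X0.00 Y21.00 E2.0455
G1 X0.00 Y0.00 E2.5693

At z = 4.8 mm: the cube is present — its section is the full 23×21 rectangle; the cube at (8.5, -3.5) is present — its section is the full 7.5×28.5 rectangle; Taking the union: the regions partially overlap (shared area 157.50 mm²), so overlapping operands fuse into one piece — 1 connected region. The outline is a single polygon with 12 vertices. Extrusion per mm of travel: 0.25 × 0.24 / (π × 0.875²) = 0.024945. Accumulating E over each segment gives final E = 2.5693.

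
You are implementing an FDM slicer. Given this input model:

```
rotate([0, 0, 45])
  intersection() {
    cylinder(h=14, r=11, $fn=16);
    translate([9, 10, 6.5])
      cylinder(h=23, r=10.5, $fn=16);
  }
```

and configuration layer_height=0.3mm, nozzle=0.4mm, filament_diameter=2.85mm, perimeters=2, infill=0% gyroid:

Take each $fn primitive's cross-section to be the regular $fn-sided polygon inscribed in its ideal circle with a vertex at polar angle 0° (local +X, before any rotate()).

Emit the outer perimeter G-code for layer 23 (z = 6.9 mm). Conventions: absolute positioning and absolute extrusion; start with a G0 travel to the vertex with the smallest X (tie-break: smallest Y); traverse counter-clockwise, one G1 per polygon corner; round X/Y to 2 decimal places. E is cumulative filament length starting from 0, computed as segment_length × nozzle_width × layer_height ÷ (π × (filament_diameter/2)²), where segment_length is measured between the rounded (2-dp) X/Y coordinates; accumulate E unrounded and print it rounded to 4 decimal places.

G0 X-8.55 Y6.63 Z6.90
G1 X-8.13 Y6.01 E0.0141
G1 X-4.73 Y3.73 E0.0911
G1 X-0.71 Y2.94 E0.1682
G1 X3.31 Y3.73 E0.2452
G1 X6.72 Y6.01 E0.3224
G1 X7.84 Y7.69 E0.3604
G1 X7.78 Y7.78 E0.3624
G1 X4.21 Y10.16 E0.4431
G1 X0.00 Y11.00 E0.5239
G1 X-4.21 Y10.16 E0.6046
G1 X-7.78 Y7.78 E0.6853
G1 X-8.55 Y6.63 E0.7114

At z = 6.9 mm: the r=11 cylinder contributes a regular 16-gon of circumradius 11; the cylinder at (9, 10): section is a regular 16-gon, circumradius r=10.5; Taking the intersection: the r=10.5 cylinder at (9, 10) partially overlaps the r=11 cylinder; clipping to the common part keeps 88.82 mm² — 1 connected region; (rotated 45° about Z; rotation is an isometry so areas/perimeters/island counts are preserved). The outline is a single polygon with 12 vertices. Extrusion per mm of travel: 0.4 × 0.3 / (π × 1.425²) = 0.018811. Accumulating E over each segment gives final E = 0.7114.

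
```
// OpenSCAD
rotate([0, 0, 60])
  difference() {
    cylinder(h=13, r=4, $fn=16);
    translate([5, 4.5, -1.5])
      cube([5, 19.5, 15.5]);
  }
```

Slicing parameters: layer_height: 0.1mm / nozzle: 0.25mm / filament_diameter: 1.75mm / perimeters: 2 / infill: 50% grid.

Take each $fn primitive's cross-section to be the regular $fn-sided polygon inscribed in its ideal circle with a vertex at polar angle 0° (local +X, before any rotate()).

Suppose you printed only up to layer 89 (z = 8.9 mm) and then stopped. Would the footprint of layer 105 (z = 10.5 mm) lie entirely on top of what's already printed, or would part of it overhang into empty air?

Compare the two slices. At z = 8.9: the r=4 cylinder gives a regular 16-gon of circumradius 4 (constant along its height) (area = (16/2)·4.000²·sin(360°/16) = 48.98 mm²); the cube at (5, 4.5) is present — its section is the full 5×19.5 rectangle (area 97.50 mm²); Taking the first minus the rest: starting from the r=4 cylinder (48.98 mm²), the 5×19.5 cube at (5, 4.5) misses the remaining region (no effect) — area = 48.98 mm²; (rotated 60° about Z; rotation is an isometry so areas/perimeters/island counts are preserved). At z = 10.5: the r=4 cylinder gives a regular 16-gon of circumradius 4 (constant along its height) (area = (16/2)·4.000²·sin(360°/16) = 48.98 mm²); the cube at (5, 4.5) (footprint 5×19.5) is included at this height (area 97.50 mm²); After the difference (first − rest): starting from the r=4 cylinder (48.98 mm²), the 5×19.5 cube at (5, 4.5) misses the remaining region (no effect) — area = 48.98 mm²; (rotated 60° about Z; rotation is an isometry so areas/perimeters/island counts are preserved). Checking containment: the cross-section at z = 10.5 is a subset of the cross-section at z = 8.9.

entirely on top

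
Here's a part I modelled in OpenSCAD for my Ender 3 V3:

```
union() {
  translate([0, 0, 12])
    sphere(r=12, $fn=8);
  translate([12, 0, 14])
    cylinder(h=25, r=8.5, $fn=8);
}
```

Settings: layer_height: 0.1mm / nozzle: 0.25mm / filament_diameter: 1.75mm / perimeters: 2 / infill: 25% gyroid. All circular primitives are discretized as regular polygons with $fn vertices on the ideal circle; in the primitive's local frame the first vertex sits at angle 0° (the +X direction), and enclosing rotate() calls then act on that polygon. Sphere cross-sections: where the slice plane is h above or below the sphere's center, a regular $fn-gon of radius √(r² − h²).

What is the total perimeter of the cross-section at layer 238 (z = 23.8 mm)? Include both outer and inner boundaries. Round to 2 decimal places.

65.40 mm

At z = 23.8 mm: the r=12 sphere slices to a regular 8-gon of circumradius 2.182 (√(r²−h²) with h=11.8 from center) (perimeter = 2·8·2.182·sin(180°/8) = 13.36 mm); the r=8.5 cylinder at (12, 0) contributes a regular 8-gon of circumradius 8.5 (perimeter = 2·8·8.500·sin(180°/8) = 52.04 mm); Combining (union): the 2 present regions are separate (no shared area or edge), so areas and boundary lengths simply add and each stays a separate island — boundary = 65.40 mm. Overall, the cross-section has 2 separate islands. Total boundary length (outer) = 65.40 mm.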